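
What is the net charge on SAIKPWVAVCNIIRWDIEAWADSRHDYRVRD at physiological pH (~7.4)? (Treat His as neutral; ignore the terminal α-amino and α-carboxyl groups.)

0

Near pH 7.4, K and R contribute +1 each, D and E contribute −1 each, and every other side chain (His included, as stated) is uncharged.
Positive (K, R): K4, R14, R24, R28, R30 → +5.
Negative (D, E): D16, E18, D22, D26, D31 → −5.
Net charge = (+5) + (−5) = 0.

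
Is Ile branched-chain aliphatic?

The BCAAs are Val, Leu, and Ile — aliphatic side chains with a branch point.
Isoleucine is in this group.

Yes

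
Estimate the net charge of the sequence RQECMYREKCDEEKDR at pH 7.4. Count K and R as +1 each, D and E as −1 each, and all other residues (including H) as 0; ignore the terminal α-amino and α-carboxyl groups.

-1

Positive (K, R): R1, R7, K9, K14, R16 → +5.
Negative (D, E): E3, E8, D11, E12, E13, D15 → −6.
Net charge = (+5) + (−6) = −1.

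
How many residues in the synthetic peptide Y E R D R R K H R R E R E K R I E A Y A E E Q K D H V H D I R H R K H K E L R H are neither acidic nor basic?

9

Acidic: D, E. Basic: K, R, H. All other residues are neither.
Matching residues: Y1, I16, A18, Y19, A20, Q23, V27, I30, L38.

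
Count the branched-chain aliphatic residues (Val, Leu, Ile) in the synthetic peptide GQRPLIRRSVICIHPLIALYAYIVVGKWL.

Matching residues: L5, I6, V10, I11, I13, L16, I17, L19, I23, V24, V25, L29.

12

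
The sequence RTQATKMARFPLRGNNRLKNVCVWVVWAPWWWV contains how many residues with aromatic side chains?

F, W, and Y each carry an aromatic ring on the side chain.
Matching residues: F10, W24, W27, W30, W31, W32.

6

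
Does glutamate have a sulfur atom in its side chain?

Only Cys (C) and Met (M) have a sulfur atom in the side chain.
Glutamate is not in this group.

No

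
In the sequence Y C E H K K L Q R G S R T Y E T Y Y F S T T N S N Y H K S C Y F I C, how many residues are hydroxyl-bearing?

S, T, and Y are the three residues with a side-chain hydroxyl.
Matching residues: Y1, S11, T13, Y14, T16, Y17, Y18, S20, T21, T22, S24, Y26, S29, Y31.

14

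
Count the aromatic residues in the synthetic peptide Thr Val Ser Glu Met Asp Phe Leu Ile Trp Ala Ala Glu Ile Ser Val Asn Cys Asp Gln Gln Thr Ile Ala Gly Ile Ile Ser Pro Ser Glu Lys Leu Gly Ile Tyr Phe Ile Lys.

4

Phenylalanine (F), tryptophan (W), and tyrosine (Y) have aromatic ring side chains.
Matching residues: Phe7, Trp10, Tyr36, Phe37.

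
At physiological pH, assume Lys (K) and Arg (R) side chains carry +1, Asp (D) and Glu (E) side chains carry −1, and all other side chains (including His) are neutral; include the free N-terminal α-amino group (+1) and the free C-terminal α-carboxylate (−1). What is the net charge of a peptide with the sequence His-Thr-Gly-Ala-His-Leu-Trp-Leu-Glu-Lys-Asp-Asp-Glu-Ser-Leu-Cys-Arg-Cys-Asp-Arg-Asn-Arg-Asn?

Positive (K, R): Lys10, Arg17, Arg20, Arg22 → +4.
Negative (D, E): Glu9, Asp11, Asp12, Glu13, Asp19 → −5.
The N-terminus (+1) and C-terminus (−1) cancel.
Net charge = (+4) + (−5) = −1.

-1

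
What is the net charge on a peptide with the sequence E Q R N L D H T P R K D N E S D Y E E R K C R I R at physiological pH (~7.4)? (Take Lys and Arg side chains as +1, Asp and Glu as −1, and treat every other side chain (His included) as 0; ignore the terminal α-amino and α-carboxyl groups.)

0

Positive (K, R): R3, R10, K11, R20, K21, R23, R25 → +7.
Negative (D, E): E1, D6, D12, E14, D16, E18, E19 → −7.
Net charge = (+7) + (−7) = 0.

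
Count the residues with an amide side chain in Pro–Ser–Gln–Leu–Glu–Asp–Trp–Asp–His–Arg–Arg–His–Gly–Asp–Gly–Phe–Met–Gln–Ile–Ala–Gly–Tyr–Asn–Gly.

3

Asparagine (N) and glutamine (Q) have uncharged amide side chains.
Matching residues: Gln3, Gln18, Asn23.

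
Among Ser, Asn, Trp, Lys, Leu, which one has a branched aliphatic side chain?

Leu

Valine (V), leucine (L), and isoleucine (I) are the branched-chain amino acids.
Of the listed options, only Leu belongs to this group.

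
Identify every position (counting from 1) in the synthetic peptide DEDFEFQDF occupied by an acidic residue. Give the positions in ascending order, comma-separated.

Matching residues: D1, E2, D3, E5, D8.

1, 2, 3, 5, 8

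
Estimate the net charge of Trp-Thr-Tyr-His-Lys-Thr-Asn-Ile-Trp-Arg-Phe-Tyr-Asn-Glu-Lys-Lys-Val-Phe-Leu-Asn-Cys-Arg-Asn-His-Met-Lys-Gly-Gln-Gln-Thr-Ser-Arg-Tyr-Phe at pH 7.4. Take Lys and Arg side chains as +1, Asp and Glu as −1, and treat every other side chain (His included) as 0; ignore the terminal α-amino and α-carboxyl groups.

Positive (K, R): Lys5, Arg10, Lys15, Lys16, Arg22, Lys26, Arg32 → +7.
Negative (D, E): Glu14 → −1.
Net charge = (+7) + (−1) = +6.

+6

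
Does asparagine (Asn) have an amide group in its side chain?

Yes

The amide-side-chain residues are Asn (N) and Gln (Q).
Asparagine is in this group.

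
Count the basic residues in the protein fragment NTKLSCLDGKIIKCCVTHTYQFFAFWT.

The basic amino acids are Lys (K), Arg (R), and His (H).
Matching residues: K3, K10, K13, H18.

4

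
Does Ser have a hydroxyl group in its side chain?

Yes

Serine (S), threonine (T), and tyrosine (Y) each carry a hydroxyl group on the side chain.
Serine is in this group.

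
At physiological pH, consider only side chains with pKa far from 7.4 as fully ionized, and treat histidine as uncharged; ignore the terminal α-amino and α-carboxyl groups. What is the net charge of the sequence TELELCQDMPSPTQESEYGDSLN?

-6

The side chains ionized at physiological pH are Lys/Arg (+1) and Asp/Glu (−1); with His treated as neutral, nothing else contributes.
Positive (K, R): none → +0.
Negative (D, E): E2, E4, D8, E15, E17, D20 → −6.
Net charge = (+0) + (−6) = −6.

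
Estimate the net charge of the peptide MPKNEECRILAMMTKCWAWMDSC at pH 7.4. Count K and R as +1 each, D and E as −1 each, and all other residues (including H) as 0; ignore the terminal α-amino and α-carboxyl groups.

Positive (K, R): K3, R8, K15 → +3.
Negative (D, E): E5, E6, D21 → −3.
Net charge = (+3) + (−3) = 0.

0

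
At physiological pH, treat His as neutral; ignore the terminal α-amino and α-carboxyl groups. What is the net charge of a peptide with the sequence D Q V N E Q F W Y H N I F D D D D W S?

Near pH 7.4, K and R contribute +1 each, D and E contribute −1 each, and every other side chain (His included, as stated) is uncharged.
Positive (K, R): none → +0.
Negative (D, E): D1, E5, D14, D15, D16, D17 → −6.
Net charge = (+0) + (−6) = −6.

-6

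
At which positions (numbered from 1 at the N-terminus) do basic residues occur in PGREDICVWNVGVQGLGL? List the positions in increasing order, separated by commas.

K, R, and H are the three residues with basic side chains (ε-amine, guanidinium, and imidazole respectively).
Matching residues: R3.

3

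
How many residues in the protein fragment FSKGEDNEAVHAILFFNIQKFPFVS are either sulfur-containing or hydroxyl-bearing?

Sulfur-containing: C, M. Hydroxyl-bearing: S, T, Y.
Sulfur-containing residues here: none (0).
Hydroxyl-bearing residues here: S2, S25 (2).
The two groups share no amino acid, so total = 0 + 2 = 2.

2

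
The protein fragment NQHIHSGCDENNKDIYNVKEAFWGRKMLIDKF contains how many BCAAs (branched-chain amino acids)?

The BCAAs are Val, Leu, and Ile — aliphatic side chains with a branch point.
Matching residues: I4, I15, V18, L28, I29.

5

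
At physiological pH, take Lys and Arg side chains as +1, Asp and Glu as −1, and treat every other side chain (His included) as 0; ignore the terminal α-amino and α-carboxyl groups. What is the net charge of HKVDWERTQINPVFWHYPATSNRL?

Positive (K, R): K2, R7, R23 → +3.
Negative (D, E): D4, E6 → −2.
Net charge = (+3) + (−2) = +1.

+1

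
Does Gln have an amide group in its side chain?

Yes

Asparagine (N) and glutamine (Q) have uncharged amide side chains.
Glutamine is in this group.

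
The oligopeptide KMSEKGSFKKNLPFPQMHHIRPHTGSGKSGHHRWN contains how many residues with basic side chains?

12

Lysine (K), arginine (R), and histidine (H) have basic, nitrogen-containing side chains.
Matching residues: K1, K5, K9, K10, H18, H19, R21, H23, K28, H31, H32, R33.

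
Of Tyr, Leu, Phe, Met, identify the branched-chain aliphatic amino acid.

Leu

V, L, and I make up the branched-chain aliphatic group.
Of the listed options, only Leu belongs to this group.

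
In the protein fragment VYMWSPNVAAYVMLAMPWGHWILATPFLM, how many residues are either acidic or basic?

1

Acidic: D, E. Basic: H, K, R.
Acidic residues here: none (0).
Basic residues here: H20 (1).
The two groups share no amino acid, so total = 0 + 1 = 1.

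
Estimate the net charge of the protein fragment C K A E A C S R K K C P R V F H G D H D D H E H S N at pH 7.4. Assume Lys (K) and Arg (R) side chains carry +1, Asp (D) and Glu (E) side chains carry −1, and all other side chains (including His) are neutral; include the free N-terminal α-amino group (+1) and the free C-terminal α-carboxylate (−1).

Positive (K, R): K2, R8, K9, K10, R13 → +5.
Negative (D, E): E4, D18, D20, D21, E23 → −5.
The N-terminus (+1) and C-terminus (−1) cancel.
Net charge = (+5) + (−5) = 0.

0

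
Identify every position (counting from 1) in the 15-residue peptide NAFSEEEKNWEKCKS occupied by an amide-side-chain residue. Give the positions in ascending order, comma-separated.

1, 9

Only N (asparagine) and Q (glutamine) carry a side-chain carboxamide.
Matching residues: N1, N9.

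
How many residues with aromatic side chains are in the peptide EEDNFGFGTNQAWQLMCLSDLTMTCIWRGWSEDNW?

6

Phenylalanine (F), tryptophan (W), and tyrosine (Y) have aromatic ring side chains.
Matching residues: F5, F7, W13, W27, W30, W35.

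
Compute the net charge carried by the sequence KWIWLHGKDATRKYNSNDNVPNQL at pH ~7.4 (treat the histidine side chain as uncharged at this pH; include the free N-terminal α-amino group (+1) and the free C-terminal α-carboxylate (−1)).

+2

Near pH 7.4, K and R contribute +1 each, D and E contribute −1 each, and every other side chain (His included, as stated) is uncharged.
Positive (K, R): K1, K8, R12, K13 → +4.
Negative (D, E): D9, D18 → −2.
The N-terminus (+1) and C-terminus (−1) cancel.
Net charge = (+4) + (−2) = +2.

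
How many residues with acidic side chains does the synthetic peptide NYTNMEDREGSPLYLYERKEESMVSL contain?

The acidic residues are Asp (D) and Glu (E), whose side chains end in a carboxylate group.
Matching residues: E6, D7, E9, E17, E20, E21.

6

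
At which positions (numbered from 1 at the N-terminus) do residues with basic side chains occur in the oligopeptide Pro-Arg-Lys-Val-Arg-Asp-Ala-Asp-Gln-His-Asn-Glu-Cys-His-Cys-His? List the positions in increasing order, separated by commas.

2, 3, 5, 10, 14, 16

Lysine (K), arginine (R), and histidine (H) have basic, nitrogen-containing side chains.
Matching residues: Arg2, Lys3, Arg5, His10, His14, His16.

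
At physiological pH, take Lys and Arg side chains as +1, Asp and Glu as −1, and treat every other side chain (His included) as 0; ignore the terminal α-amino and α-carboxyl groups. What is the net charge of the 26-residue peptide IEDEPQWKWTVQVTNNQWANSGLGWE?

Positive (K, R): K8 → +1.
Negative (D, E): E2, D3, E4, E26 → −4.
Net charge = (+1) + (−4) = −3.

-3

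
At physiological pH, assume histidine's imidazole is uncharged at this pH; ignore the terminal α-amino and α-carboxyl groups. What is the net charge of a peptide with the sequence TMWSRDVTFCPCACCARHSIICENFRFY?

+1

The side chains ionized at physiological pH are Lys/Arg (+1) and Asp/Glu (−1); with His treated as neutral, nothing else contributes.
Positive (K, R): R5, R17, R26 → +3.
Negative (D, E): D6, E23 → −2.
Net charge = (+3) + (−2) = +1.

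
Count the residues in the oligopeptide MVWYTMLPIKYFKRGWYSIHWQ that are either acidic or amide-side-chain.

Acidic: D, E. Amide-side-chain: N, Q.
Acidic residues here: none (0).
Amide-side-chain residues here: Q22 (1).
The two groups share no amino acid, so total = 0 + 1 = 1.

1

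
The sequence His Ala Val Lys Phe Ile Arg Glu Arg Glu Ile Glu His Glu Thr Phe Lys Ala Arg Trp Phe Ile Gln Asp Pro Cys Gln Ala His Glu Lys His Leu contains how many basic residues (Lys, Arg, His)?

10

Matching residues: His1, Lys4, Arg7, Arg9, His13, Lys17, Arg19, His29, Lys31, His32.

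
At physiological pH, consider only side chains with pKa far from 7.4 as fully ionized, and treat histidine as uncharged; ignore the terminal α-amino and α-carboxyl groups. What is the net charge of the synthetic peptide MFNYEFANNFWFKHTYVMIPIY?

0

Near pH 7.4, K and R contribute +1 each, D and E contribute −1 each, and every other side chain (His included, as stated) is uncharged.
Positive (K, R): K13 → +1.
Negative (D, E): E5 → −1.
Net charge = (+1) + (−1) = 0.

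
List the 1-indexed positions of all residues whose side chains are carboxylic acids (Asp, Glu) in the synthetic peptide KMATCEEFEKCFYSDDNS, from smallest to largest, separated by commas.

6, 7, 9, 15, 16

Matching residues: E6, E7, E9, D15, D16.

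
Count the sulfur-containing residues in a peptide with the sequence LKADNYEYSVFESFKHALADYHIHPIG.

0

Only Cys (C) and Met (M) have a sulfur atom in the side chain.
None of the 27 residues belong to this group.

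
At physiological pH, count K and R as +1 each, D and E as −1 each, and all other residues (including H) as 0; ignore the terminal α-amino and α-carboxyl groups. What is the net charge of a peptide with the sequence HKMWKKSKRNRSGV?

Positive (K, R): K2, K5, K6, K8, R9, R11 → +6.
Negative (D, E): none → −0.
Net charge = (+6) + (−0) = +6.

+6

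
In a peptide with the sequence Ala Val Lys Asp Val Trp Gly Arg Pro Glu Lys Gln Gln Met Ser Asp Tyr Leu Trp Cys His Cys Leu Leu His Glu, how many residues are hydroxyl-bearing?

The –OH-bearing residues are Ser, Thr (aliphatic alcohols), and Tyr (phenol).
Matching residues: Ser15, Tyr17.

2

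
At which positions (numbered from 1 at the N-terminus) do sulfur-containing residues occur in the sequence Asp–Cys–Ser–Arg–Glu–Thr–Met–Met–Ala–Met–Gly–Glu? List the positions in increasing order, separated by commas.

2, 7, 8, 10

Only Cys (C) and Met (M) have a sulfur atom in the side chain.
Matching residues: Cys2, Met7, Met8, Met10.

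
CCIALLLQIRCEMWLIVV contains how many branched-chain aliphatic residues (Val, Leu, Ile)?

9

Matching residues: I3, L5, L6, L7, I9, L15, I16, V17, V18.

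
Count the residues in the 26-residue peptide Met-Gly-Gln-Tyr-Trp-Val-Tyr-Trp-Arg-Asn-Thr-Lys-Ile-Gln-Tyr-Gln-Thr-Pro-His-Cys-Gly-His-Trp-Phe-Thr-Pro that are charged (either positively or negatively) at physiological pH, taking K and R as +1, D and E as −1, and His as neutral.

Charged side chains at pH ~7.4: K, R (positive); D, E (negative).
Matching residues: Arg9, Lys12.

2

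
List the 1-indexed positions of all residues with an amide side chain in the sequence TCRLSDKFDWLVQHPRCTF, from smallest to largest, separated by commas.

13

The amide-side-chain residues are Asn (N) and Gln (Q).
Matching residues: Q13.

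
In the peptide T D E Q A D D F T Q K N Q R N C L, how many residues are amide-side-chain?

The amide-side-chain residues are Asn (N) and Gln (Q).
Matching residues: Q4, Q10, N12, Q13, N15.

5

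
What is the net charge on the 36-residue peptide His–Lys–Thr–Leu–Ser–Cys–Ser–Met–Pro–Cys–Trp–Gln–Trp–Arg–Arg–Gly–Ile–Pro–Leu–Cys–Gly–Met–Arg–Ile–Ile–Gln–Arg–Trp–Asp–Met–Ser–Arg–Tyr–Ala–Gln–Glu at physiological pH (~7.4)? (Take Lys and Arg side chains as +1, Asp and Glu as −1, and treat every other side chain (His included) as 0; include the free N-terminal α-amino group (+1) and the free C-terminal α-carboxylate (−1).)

+4

Positive (K, R): Lys2, Arg14, Arg15, Arg23, Arg27, Arg32 → +6.
Negative (D, E): Asp29, Glu36 → −2.
The N-terminus (+1) and C-terminus (−1) cancel.
Net charge = (+6) + (−2) = +4.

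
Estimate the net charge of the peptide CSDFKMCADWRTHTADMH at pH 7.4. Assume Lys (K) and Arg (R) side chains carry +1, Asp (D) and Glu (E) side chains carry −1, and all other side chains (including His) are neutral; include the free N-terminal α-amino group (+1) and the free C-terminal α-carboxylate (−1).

Positive (K, R): K5, R11 → +2.
Negative (D, E): D3, D9, D16 → −3.
The N-terminus (+1) and C-terminus (−1) cancel.
Net charge = (+2) + (−3) = −1.

-1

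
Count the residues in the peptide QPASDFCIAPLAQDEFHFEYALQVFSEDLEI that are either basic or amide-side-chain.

Basic: H, K, R. Amide-side-chain: N, Q.
Basic residues here: H17 (1).
Amide-side-chain residues here: Q1, Q13, Q23 (3).
The two groups share no amino acid, so total = 1 + 3 = 4.

4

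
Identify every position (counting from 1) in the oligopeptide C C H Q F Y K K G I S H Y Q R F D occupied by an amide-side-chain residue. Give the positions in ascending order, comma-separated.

The amide-side-chain residues are Asn (N) and Gln (Q).
Matching residues: Q4, Q14.

4, 14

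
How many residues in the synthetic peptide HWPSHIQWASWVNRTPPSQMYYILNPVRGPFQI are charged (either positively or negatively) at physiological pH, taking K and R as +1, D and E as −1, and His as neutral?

2

Charged side chains at pH ~7.4: K, R (positive); D, E (negative).
Matching residues: R14, R28.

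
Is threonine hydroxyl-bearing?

Yes

S, T, and Y are the three residues with a side-chain hydroxyl.
Threonine is in this group.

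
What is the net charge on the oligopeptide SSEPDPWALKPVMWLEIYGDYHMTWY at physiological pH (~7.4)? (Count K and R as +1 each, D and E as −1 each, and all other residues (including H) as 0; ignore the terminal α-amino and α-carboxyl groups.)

Positive (K, R): K10 → +1.
Negative (D, E): E3, D5, E16, D20 → −4.
Net charge = (+1) + (−4) = −3.

-3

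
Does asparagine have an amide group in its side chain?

Only N (asparagine) and Q (glutamine) carry a side-chain carboxamide.
Asparagine is in this group.

Yes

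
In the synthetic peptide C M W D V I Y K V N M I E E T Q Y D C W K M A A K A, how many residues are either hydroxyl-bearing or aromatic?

5

Hydroxyl-bearing: S, T, Y. Aromatic: F, W, Y.
Hydroxyl-bearing residues here: Y7, T15, Y17 (3).
Aromatic residues here: W3, Y7, Y17, W20 (4).
Y is in both groups, so the 2 Y residues must not be double-counted.
Total = 3 + 4 − 2 = 5.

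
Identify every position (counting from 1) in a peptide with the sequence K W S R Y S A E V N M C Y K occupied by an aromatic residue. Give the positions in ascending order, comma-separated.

2, 5, 13

The aromatic amino acids are Phe (F, benzyl), Trp (W, indole), and Tyr (Y, phenol).
Matching residues: W2, Y5, Y13.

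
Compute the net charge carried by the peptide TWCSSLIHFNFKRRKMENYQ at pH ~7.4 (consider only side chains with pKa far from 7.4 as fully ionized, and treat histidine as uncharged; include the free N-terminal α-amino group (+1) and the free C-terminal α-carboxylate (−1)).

At pH ~7.4 the Lys and Arg side chains are protonated (+1), the Asp and Glu side chains are deprotonated (−1), and with His taken as neutral all other side chains carry no charge.
Positive (K, R): K12, R13, R14, K15 → +4.
Negative (D, E): E17 → −1.
The N-terminus (+1) and C-terminus (−1) cancel.
Net charge = (+4) + (−1) = +3.

+3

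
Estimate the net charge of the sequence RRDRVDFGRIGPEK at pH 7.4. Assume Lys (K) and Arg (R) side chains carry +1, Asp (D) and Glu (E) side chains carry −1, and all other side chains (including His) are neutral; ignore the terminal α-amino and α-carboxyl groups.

+2

Positive (K, R): R1, R2, R4, R9, K14 → +5.
Negative (D, E): D3, D6, E13 → −3.
Net charge = (+5) + (−3) = +2.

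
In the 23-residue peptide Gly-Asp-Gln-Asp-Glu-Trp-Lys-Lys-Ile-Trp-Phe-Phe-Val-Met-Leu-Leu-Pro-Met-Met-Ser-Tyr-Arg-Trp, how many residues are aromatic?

6

F, W, and Y each carry an aromatic ring on the side chain.
Matching residues: Trp6, Trp10, Phe11, Phe12, Tyr21, Trp23.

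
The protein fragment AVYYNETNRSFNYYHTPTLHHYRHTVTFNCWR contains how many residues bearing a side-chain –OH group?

The –OH-bearing residues are Ser, Thr (aliphatic alcohols), and Tyr (phenol).
Matching residues: Y3, Y4, T7, S10, Y13, Y14, T16, T18, Y22, T25, T27.

11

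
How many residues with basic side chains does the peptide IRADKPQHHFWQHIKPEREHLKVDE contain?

The basic amino acids are Lys (K), Arg (R), and His (H).
Matching residues: R2, K5, H8, H9, H13, K15, R18, H20, K22.

9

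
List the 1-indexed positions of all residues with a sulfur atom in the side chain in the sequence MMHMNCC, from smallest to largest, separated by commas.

1, 2, 4, 6, 7

Only Cys (C) and Met (M) have a sulfur atom in the side chain.
Matching residues: M1, M2, M4, C6, C7.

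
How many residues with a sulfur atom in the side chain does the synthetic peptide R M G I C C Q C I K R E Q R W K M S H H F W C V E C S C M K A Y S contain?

9

Cysteine (C, thiol) and methionine (M, thioether) are the two sulfur-containing amino acids.
Matching residues: M2, C5, C6, C8, M17, C23, C26, C28, M29.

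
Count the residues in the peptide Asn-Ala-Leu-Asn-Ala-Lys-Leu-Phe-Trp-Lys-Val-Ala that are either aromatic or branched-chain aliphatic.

5

Aromatic: F, W, Y. Branched-chain aliphatic: I, L, V.
Aromatic residues here: Phe8, Trp9 (2).
Branched-chain aliphatic residues here: Leu3, Leu7, Val11 (3).
The two groups share no amino acid, so total = 2 + 3 = 5.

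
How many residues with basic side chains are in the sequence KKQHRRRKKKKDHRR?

13

Lysine (K), arginine (R), and histidine (H) have basic, nitrogen-containing side chains.
Matching residues: K1, K2, H4, R5, R6, R7, K8, K9, K10, K11, H13, R14, R15.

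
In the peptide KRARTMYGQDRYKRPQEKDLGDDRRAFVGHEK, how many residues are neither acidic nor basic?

Acidic: D, E. Basic: K, R, H. All other residues are neither.
Matching residues: A3, T5, M6, Y7, G8, Q9, Y12, P15, Q16, L20, G21, A26, F27, V28, G29.

15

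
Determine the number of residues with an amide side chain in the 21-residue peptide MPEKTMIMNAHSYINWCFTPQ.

3

Asparagine (N) and glutamine (Q) have uncharged amide side chains.
Matching residues: N9, N15, Q21.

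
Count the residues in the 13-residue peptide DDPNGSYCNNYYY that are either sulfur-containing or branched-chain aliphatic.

1

Sulfur-containing: C, M. Branched-chain aliphatic: I, L, V.
Sulfur-containing residues here: C8 (1).
Branched-chain aliphatic residues here: none (0).
The two groups share no amino acid, so total = 1 + 0 = 1.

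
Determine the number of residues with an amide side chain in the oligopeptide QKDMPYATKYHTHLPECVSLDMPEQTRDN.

3

The amide-side-chain residues are Asn (N) and Gln (Q).
Matching residues: Q1, Q25, N29.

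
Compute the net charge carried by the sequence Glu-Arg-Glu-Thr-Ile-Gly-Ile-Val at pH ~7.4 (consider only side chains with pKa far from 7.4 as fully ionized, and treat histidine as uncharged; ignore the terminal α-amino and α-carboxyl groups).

Near pH 7.4, K and R contribute +1 each, D and E contribute −1 each, and every other side chain (His included, as stated) is uncharged.
Positive (K, R): Arg2 → +1.
Negative (D, E): Glu1, Glu3 → −2.
Net charge = (+1) + (−2) = −1.

-1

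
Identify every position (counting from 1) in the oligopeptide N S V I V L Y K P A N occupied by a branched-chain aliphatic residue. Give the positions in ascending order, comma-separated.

3, 4, 5, 6

The BCAAs are Val, Leu, and Ile — aliphatic side chains with a branch point.
Matching residues: V3, I4, V5, L6.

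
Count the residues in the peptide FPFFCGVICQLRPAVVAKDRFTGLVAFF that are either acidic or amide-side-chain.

Acidic: D, E. Amide-side-chain: N, Q.
Acidic residues here: D19 (1).
Amide-side-chain residues here: Q10 (1).
The two groups share no amino acid, so total = 1 + 1 = 2.

2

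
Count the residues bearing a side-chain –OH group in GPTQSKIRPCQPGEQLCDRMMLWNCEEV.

2

The –OH-bearing residues are Ser, Thr (aliphatic alcohols), and Tyr (phenol).
Matching residues: T3, S5.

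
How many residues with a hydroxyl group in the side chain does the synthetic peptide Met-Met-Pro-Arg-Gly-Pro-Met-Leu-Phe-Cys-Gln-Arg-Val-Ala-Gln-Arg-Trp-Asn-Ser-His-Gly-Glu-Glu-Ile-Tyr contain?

Serine (S), threonine (T), and tyrosine (Y) each carry a hydroxyl group on the side chain.
Matching residues: Ser19, Tyr25.

2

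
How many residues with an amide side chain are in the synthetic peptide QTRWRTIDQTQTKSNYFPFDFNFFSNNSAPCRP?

7

Asparagine (N) and glutamine (Q) have uncharged amide side chains.
Matching residues: Q1, Q9, Q11, N15, N22, N26, N27.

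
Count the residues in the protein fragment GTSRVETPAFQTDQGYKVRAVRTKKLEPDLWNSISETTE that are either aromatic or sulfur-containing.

3

Aromatic: F, W, Y. Sulfur-containing: C, M.
Aromatic residues here: F10, Y16, W31 (3).
Sulfur-containing residues here: none (0).
The two groups share no amino acid, so total = 3 + 0 = 3.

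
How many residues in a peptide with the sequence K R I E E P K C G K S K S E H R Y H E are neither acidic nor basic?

Acidic: D, E. Basic: K, R, H. All other residues are neither.
Matching residues: I3, P6, C8, G9, S11, S13, Y17.

7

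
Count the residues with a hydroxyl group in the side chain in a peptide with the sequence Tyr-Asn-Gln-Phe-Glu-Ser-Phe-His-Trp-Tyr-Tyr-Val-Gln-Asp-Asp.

4

S, T, and Y are the three residues with a side-chain hydroxyl.
Matching residues: Tyr1, Ser6, Tyr10, Tyr11.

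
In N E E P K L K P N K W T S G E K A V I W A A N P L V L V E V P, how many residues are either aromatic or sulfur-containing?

Aromatic: F, W, Y. Sulfur-containing: C, M.
Aromatic residues here: W11, W20 (2).
Sulfur-containing residues here: none (0).
The two groups share no amino acid, so total = 2 + 0 = 2.

2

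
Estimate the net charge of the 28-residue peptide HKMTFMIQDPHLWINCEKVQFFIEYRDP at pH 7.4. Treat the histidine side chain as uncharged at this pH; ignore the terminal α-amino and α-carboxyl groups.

-1

The side chains ionized at physiological pH are Lys/Arg (+1) and Asp/Glu (−1); with His treated as neutral, nothing else contributes.
Positive (K, R): K2, K18, R26 → +3.
Negative (D, E): D9, E17, E24, D27 → −4.
Net charge = (+3) + (−4) = −1.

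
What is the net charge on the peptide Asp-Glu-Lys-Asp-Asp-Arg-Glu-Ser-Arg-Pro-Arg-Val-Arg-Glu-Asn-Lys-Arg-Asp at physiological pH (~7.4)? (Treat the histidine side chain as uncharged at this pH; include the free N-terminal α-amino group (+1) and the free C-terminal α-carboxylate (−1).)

0

Near pH 7.4, K and R contribute +1 each, D and E contribute −1 each, and every other side chain (His included, as stated) is uncharged.
Positive (K, R): Lys3, Arg6, Arg9, Arg11, Arg13, Lys16, Arg17 → +7.
Negative (D, E): Asp1, Glu2, Asp4, Asp5, Glu7, Glu14, Asp18 → −7.
The N-terminus (+1) and C-terminus (−1) cancel.
Net charge = (+7) + (−7) = 0.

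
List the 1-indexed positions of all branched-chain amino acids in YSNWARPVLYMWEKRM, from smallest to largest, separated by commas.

The BCAAs are Val, Leu, and Ile — aliphatic side chains with a branch point.
Matching residues: V8, L9.

8, 9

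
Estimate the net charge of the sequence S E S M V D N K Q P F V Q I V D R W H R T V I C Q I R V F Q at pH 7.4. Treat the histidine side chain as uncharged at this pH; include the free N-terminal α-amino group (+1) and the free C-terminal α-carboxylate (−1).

+1

Near pH 7.4, K and R contribute +1 each, D and E contribute −1 each, and every other side chain (His included, as stated) is uncharged.
Positive (K, R): K8, R17, R20, R27 → +4.
Negative (D, E): E2, D6, D16 → −3.
The N-terminus (+1) and C-terminus (−1) cancel.
Net charge = (+4) + (−3) = +1.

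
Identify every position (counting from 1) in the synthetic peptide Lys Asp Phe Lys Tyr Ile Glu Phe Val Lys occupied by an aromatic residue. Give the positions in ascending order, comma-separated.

Matching residues: Phe3, Tyr5, Phe8.

3, 5, 8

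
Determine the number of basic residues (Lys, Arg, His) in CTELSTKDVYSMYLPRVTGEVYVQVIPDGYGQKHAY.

4

Matching residues: K7, R16, K33, H34.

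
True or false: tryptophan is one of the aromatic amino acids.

F, W, and Y each carry an aromatic ring on the side chain.
Tryptophan is in this group.

True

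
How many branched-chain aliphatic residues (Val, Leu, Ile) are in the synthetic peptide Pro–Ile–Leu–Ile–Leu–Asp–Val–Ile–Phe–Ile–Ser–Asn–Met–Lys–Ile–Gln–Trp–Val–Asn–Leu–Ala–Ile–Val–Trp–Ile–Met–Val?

14

Matching residues: Ile2, Leu3, Ile4, Leu5, Val7, Ile8, Ile10, Ile15, Val18, Leu20, Ile22, Val23, Ile25, Val27.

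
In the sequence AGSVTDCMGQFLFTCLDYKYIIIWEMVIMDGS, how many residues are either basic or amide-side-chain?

2

Basic: H, K, R. Amide-side-chain: N, Q.
Basic residues here: K19 (1).
Amide-side-chain residues here: Q10 (1).
The two groups share no amino acid, so total = 1 + 1 = 2.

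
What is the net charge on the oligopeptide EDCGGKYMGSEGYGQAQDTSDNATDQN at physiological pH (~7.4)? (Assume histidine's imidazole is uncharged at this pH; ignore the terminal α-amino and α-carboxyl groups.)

At pH ~7.4 the Lys and Arg side chains are protonated (+1), the Asp and Glu side chains are deprotonated (−1), and with His taken as neutral all other side chains carry no charge.
Positive (K, R): K6 → +1.
Negative (D, E): E1, D2, E11, D18, D21, D25 → −6.
Net charge = (+1) + (−6) = −5.

-5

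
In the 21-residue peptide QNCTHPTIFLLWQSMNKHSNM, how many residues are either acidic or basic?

Acidic: D, E. Basic: H, K, R.
Acidic residues here: none (0).
Basic residues here: H5, K17, H18 (3).
The two groups share no amino acid, so total = 0 + 3 = 3.

3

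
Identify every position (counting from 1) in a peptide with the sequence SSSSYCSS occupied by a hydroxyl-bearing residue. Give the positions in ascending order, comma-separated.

1, 2, 3, 4, 5, 7, 8

Matching residues: S1, S2, S3, S4, Y5, S7, S8.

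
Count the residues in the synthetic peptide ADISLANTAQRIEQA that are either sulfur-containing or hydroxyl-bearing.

2

Sulfur-containing: C, M. Hydroxyl-bearing: S, T, Y.
Sulfur-containing residues here: none (0).
Hydroxyl-bearing residues here: S4, T8 (2).
The two groups share no amino acid, so total = 0 + 2 = 2.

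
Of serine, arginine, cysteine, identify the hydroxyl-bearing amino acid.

Serine (S), threonine (T), and tyrosine (Y) each carry a hydroxyl group on the side chain.
Of the listed options, only serine belongs to this group.

serine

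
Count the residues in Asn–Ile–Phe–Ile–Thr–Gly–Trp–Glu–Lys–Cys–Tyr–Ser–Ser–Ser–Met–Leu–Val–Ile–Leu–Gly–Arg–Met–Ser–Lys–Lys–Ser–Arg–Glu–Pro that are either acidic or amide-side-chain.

Acidic: D, E. Amide-side-chain: N, Q.
Acidic residues here: Glu8, Glu28 (2).
Amide-side-chain residues here: Asn1 (1).
The two groups share no amino acid, so total = 2 + 1 = 3.

3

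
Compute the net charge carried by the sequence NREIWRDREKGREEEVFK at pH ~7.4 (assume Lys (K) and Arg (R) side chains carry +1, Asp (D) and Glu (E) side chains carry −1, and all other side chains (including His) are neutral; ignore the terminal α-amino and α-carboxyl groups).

Positive (K, R): R2, R6, R8, K10, R12, K18 → +6.
Negative (D, E): E3, D7, E9, E13, E14, E15 → −6.
Net charge = (+6) + (−6) = 0.

0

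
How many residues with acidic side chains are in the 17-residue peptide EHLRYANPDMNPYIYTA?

2

Only D (aspartate) and E (glutamate) carry a side-chain carboxylic acid.
Matching residues: E1, D9.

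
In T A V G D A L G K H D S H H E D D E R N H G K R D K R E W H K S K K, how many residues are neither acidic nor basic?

Acidic: D, E. Basic: K, R, H. All other residues are neither.
Matching residues: T1, A2, V3, G4, A6, L7, G8, S12, N20, G22, W29, S32.

12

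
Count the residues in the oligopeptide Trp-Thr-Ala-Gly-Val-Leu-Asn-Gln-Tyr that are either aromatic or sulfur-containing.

2

Aromatic: F, W, Y. Sulfur-containing: C, M.
Aromatic residues here: Trp1, Tyr9 (2).
Sulfur-containing residues here: none (0).
The two groups share no amino acid, so total = 2 + 0 = 2.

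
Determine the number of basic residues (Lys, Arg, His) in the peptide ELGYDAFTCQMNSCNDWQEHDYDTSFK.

2

Matching residues: H20, K27.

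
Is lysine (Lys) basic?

Yes

Lysine (K), arginine (R), and histidine (H) have basic, nitrogen-containing side chains.
Lysine is in this group.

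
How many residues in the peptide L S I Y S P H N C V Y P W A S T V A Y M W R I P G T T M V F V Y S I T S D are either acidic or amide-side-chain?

2

Acidic: D, E. Amide-side-chain: N, Q.
Acidic residues here: D37 (1).
Amide-side-chain residues here: N8 (1).
The two groups share no amino acid, so total = 1 + 1 = 2.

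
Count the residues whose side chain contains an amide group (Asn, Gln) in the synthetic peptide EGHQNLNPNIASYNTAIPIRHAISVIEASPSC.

Matching residues: Q4, N5, N7, N9, N14.

5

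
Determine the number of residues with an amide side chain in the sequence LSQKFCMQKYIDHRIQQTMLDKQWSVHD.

5

The amide-side-chain residues are Asn (N) and Gln (Q).
Matching residues: Q3, Q8, Q16, Q17, Q23.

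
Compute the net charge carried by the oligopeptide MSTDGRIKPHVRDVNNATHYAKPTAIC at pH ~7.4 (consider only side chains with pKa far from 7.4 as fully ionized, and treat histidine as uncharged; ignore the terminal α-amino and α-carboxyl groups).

Near pH 7.4, K and R contribute +1 each, D and E contribute −1 each, and every other side chain (His included, as stated) is uncharged.
Positive (K, R): R6, K8, R12, K22 → +4.
Negative (D, E): D4, D13 → −2.
Net charge = (+4) + (−2) = +2.

+2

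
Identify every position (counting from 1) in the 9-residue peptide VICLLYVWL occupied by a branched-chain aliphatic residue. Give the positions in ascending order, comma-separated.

1, 2, 4, 5, 7, 9

The BCAAs are Val, Leu, and Ile — aliphatic side chains with a branch point.
Matching residues: V1, I2, L4, L5, V7, L9.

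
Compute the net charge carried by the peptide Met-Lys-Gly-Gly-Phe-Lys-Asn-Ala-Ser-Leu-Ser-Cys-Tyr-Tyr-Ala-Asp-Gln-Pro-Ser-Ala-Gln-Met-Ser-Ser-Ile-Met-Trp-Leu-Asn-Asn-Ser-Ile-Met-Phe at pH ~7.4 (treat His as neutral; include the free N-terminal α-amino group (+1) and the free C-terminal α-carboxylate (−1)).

+1

The side chains ionized at physiological pH are Lys/Arg (+1) and Asp/Glu (−1); with His treated as neutral, nothing else contributes.
Positive (K, R): Lys2, Lys6 → +2.
Negative (D, E): Asp16 → −1.
The N-terminus (+1) and C-terminus (−1) cancel.
Net charge = (+2) + (−1) = +1.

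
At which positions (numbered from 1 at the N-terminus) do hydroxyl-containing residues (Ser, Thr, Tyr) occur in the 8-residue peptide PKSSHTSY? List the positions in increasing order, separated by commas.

3, 4, 6, 7, 8

Matching residues: S3, S4, T6, S7, Y8.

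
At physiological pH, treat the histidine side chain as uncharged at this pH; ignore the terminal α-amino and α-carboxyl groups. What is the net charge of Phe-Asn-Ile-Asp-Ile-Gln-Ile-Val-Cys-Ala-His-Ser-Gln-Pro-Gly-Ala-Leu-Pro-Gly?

-1

Near pH 7.4, K and R contribute +1 each, D and E contribute −1 each, and every other side chain (His included, as stated) is uncharged.
Positive (K, R): none → +0.
Negative (D, E): Asp4 → −1.
Net charge = (+0) + (−1) = −1.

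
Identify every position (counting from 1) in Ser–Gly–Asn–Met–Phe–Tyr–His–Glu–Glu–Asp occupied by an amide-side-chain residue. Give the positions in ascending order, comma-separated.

Asparagine (N) and glutamine (Q) have uncharged amide side chains.
Matching residues: Asn3.

3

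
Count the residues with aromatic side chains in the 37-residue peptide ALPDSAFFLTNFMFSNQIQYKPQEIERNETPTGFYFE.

8

F, W, and Y each carry an aromatic ring on the side chain.
Matching residues: F7, F8, F12, F14, Y20, F34, Y35, F36.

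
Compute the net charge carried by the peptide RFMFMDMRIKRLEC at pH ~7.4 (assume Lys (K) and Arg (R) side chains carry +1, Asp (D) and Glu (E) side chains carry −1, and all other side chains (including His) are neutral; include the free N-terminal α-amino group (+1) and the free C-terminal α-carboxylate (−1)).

+2

Positive (K, R): R1, R8, K10, R11 → +4.
Negative (D, E): D6, E13 → −2.
The N-terminus (+1) and C-terminus (−1) cancel.
Net charge = (+4) + (−2) = +2.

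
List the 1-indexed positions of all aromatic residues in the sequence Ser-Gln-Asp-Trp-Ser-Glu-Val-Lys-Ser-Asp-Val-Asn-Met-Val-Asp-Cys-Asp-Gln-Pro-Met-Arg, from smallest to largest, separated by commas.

Phenylalanine (F), tryptophan (W), and tyrosine (Y) have aromatic ring side chains.
Matching residues: Trp4.

4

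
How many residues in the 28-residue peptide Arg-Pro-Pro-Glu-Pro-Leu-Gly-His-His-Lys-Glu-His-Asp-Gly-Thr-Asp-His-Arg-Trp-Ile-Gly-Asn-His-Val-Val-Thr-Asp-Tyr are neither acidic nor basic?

Acidic: D, E. Basic: K, R, H. All other residues are neither.
Matching residues: Pro2, Pro3, Pro5, Leu6, Gly7, Gly14, Thr15, Trp19, Ile20, Gly21, Asn22, Val24, Val25, Thr26, Tyr28.

15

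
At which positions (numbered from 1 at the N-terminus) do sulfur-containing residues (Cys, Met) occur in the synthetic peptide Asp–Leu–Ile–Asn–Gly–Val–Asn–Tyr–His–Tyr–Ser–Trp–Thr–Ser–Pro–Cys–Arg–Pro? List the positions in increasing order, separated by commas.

Matching residues: Cys16.

16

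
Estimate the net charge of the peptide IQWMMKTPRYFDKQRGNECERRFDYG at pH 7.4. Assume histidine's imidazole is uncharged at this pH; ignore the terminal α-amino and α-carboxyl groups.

+2

At pH ~7.4 the Lys and Arg side chains are protonated (+1), the Asp and Glu side chains are deprotonated (−1), and with His taken as neutral all other side chains carry no charge.
Positive (K, R): K6, R9, K13, R15, R21, R22 → +6.
Negative (D, E): D12, E18, E20, D24 → −4.
Net charge = (+6) + (−4) = +2.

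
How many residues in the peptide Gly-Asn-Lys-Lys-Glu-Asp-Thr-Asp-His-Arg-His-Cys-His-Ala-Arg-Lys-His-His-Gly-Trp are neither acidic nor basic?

Acidic: D, E. Basic: K, R, H. All other residues are neither.
Matching residues: Gly1, Asn2, Thr7, Cys12, Ala14, Gly19, Trp20.

7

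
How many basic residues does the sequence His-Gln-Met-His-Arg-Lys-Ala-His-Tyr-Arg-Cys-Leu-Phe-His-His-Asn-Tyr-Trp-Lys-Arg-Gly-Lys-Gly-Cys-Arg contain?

Lysine (K), arginine (R), and histidine (H) have basic, nitrogen-containing side chains.
Matching residues: His1, His4, Arg5, Lys6, His8, Arg10, His14, His15, Lys19, Arg20, Lys22, Arg25.

12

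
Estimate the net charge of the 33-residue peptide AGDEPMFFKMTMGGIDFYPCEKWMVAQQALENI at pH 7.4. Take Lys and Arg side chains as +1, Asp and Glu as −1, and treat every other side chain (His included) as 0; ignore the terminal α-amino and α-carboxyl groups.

Positive (K, R): K9, K22 → +2.
Negative (D, E): D3, E4, D16, E21, E31 → −5.
Net charge = (+2) + (−5) = −3.

-3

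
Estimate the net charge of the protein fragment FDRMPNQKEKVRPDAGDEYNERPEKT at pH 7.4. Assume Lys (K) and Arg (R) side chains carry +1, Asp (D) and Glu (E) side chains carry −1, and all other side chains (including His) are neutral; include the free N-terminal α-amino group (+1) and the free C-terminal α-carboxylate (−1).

-1

Positive (K, R): R3, K8, K10, R12, R22, K25 → +6.
Negative (D, E): D2, E9, D14, D17, E18, E21, E24 → −7.
The N-terminus (+1) and C-terminus (−1) cancel.
Net charge = (+6) + (−7) = −1.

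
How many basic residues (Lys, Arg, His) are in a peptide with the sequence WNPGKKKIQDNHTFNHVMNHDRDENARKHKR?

Matching residues: K5, K6, K7, H12, H16, H20, R22, R27, K28, H29, K30, R31.

12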